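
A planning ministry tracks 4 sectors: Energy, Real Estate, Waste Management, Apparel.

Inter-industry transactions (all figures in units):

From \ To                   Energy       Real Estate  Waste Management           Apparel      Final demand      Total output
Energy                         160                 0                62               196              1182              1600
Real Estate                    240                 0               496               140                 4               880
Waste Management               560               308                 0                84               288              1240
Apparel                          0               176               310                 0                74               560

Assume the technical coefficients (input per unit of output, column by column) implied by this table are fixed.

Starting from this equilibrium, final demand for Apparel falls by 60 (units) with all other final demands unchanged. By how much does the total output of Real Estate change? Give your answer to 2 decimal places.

Technical coefficients a_ij = z_ij / X_j:
  a_11 = 160/1600 = 0.10, a_21 = 240/1600 = 0.15, a_31 = 560/1600 = 0.35, a_41 = 0/1600 = 0.00
  a_12 = 0/880 = 0.00, a_22 = 0/880 = 0.00, a_32 = 308/880 = 0.35, a_42 = 176/880 = 0.20
  a_13 = 62/1240 = 0.05, a_23 = 496/1240 = 0.40, a_33 = 0/1240 = 0.00, a_43 = 310/1240 = 0.25
  a_14 = 196/560 = 0.35, a_24 = 140/560 = 0.25, a_34 = 84/560 = 0.15, a_44 = 0/560 = 0.00
I − A =
  [   0.90     0.00    -0.05    -0.35]
  [  -0.15     1.00    -0.40    -0.25]
  [  -0.35    -0.35     1.00    -0.15]
  [   0.00    -0.20    -0.25     1.00]
Compute the cofactors C_ij = (−1)^(i+j)·(3×3 minor ij) of I−A; the adjugate is their transpose:
adj(I−A) = Cᵀ =
  [ 0.738625   0.119625   0.163000   0.312875]
  [ 0.306250   0.818125   0.436875   0.377250]
  [ 0.389500   0.366500   0.844500   0.354625]
  [ 0.158625   0.255250   0.298500   0.753875]
det(I−A) = Σ_j (I−A)_1j·C_1j = (0.90)(0.738625) + (0.00)(0.306250) + (-0.05)(0.389500) + (-0.35)(0.158625) = 0.58976875
(I − A)⁻¹ = adj(I−A) / det(I−A) ≈
  [   1.2524     0.2028     0.2764     0.5305]
  [   0.5193     1.3872     0.7408     0.6397]
  [   0.6604     0.6214     1.4319     0.6013]
  [   0.2690     0.4328     0.5061     1.2783]
Δx = (I − A)⁻¹ Δd with Δd having -60 in the Apparel component and 0 elsewhere.
So Δx_2 = L_24 · (-60), where L_24 = adj(I−A)_24 / det(I−A) = 0.377250 / 0.58976875.
Δx_2 = 0.377250 × (-60) / 0.58976875 = -22.635 / 0.58976875 ≈ -38.38.

Δx_2 = -38.38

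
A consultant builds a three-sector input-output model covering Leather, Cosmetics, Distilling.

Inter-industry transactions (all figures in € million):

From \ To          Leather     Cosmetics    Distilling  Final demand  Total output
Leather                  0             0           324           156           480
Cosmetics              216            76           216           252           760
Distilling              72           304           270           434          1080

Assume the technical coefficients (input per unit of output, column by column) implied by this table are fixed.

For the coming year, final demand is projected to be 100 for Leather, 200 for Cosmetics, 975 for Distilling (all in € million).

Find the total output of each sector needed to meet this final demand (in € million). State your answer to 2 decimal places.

x_L = 692.81, x_C = 1007.74, x_D = 1976.02

Technical coefficients a_ij = z_ij / X_j:
  a_LL = 0/480 = 0.00, a_CL = 216/480 = 0.45, a_DL = 72/480 = 0.15
  a_LC = 0/760 = 0.00, a_CC = 76/760 = 0.10, a_DC = 304/760 = 0.40
  a_LD = 324/1080 = 0.30, a_CD = 216/1080 = 0.20, a_DD = 270/1080 = 0.25
I − A =
  [   1.00     0.00    -0.30]
  [  -0.45     0.90    -0.20]
  [  -0.15    -0.40     0.75]
Cofactors of I−A, C_ij = (−1)^(i+j)·(minor ij) (rows/columns in the sector order above):
  C_11 = (0.90)(0.75) − (-0.20)(-0.40) = 0.5950
  C_12 = −[(-0.45)(0.75) − (-0.20)(-0.15)] = 0.3675
  C_13 = (-0.45)(-0.40) − (0.90)(-0.15) = 0.3150
  C_21 = −[(0.00)(0.75) − (-0.30)(-0.40)] = 0.1200
  C_22 = (1.00)(0.75) − (-0.30)(-0.15) = 0.7050
  C_23 = −[(1.00)(-0.40) − (0.00)(-0.15)] = 0.4000
  C_31 = (0.00)(-0.20) − (-0.30)(0.90) = 0.2700
  C_32 = −[(1.00)(-0.20) − (-0.30)(-0.45)] = 0.3350
  C_33 = (1.00)(0.90) − (0.00)(-0.45) = 0.9000
det(I−A) = Σ_j (I−A)_1j·C_1j = (1.00)(0.5950) + (0.00)(0.3675) + (-0.30)(0.3150) = 0.5005
adj(I−A) = Cᵀ =
  [ 0.5950   0.1200   0.2700]
  [ 0.3675   0.7050   0.3350]
  [ 0.3150   0.4000   0.9000]
(I − A)⁻¹ = adj(I−A) / det(I−A) ≈
  [   1.1888     0.2398     0.5395]
  [   0.7343     1.4086     0.6693]
  [   0.6294     0.7992     1.7982]
x = (I − A)⁻¹ d = adj(I−A)·d / det(I−A), with det(I−A) = 0.5005:
  x_L = (0.5950·100 + 0.1200·200 + 0.2700·975) / 0.5005 = 346.75 / 0.5005 ≈ 692.81
  x_C = (0.3675·100 + 0.7050·200 + 0.3350·975) / 0.5005 = 504.375 / 0.5005 ≈ 1007.74
  x_D = (0.3150·100 + 0.4000·200 + 0.9000·975) / 0.5005 = 989.00 / 0.5005 ≈ 1976.02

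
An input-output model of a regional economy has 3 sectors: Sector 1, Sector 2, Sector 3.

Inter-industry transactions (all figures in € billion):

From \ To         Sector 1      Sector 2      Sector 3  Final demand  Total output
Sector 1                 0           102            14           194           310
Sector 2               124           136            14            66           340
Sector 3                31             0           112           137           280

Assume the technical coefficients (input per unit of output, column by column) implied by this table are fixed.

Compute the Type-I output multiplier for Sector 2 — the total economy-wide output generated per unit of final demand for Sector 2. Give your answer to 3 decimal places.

m_2 = 2.840

Technical coefficients a_ij = z_ij / X_j:
  a_11 = 0/310 = 0.00, a_21 = 124/310 = 0.40, a_31 = 31/310 = 0.10
  a_12 = 102/340 = 0.30, a_22 = 136/340 = 0.40, a_32 = 0/340 = 0.00
  a_13 = 14/280 = 0.05, a_23 = 14/280 = 0.05, a_33 = 112/280 = 0.40
I − A =
  [   1.00    -0.30    -0.05]
  [  -0.40     0.60    -0.05]
  [  -0.10     0.00     0.60]
Cofactors of I−A, C_ij = (−1)^(i+j)·(minor ij) (rows/columns in the sector order above):
  C_11 = (0.60)(0.60) − (-0.05)(0.00) = 0.3600
  C_12 = −[(-0.40)(0.60) − (-0.05)(-0.10)] = 0.2450
  C_13 = (-0.40)(0.00) − (0.60)(-0.10) = 0.0600
  C_21 = −[(-0.30)(0.60) − (-0.05)(0.00)] = 0.1800
  C_22 = (1.00)(0.60) − (-0.05)(-0.10) = 0.5950
  C_23 = −[(1.00)(0.00) − (-0.30)(-0.10)] = 0.0300
  C_31 = (-0.30)(-0.05) − (-0.05)(0.60) = 0.0450
  C_32 = −[(1.00)(-0.05) − (-0.05)(-0.40)] = 0.0700
  C_33 = (1.00)(0.60) − (-0.30)(-0.40) = 0.4800
det(I−A) = Σ_j (I−A)_1j·C_1j = (1.00)(0.3600) + (-0.30)(0.2450) + (-0.05)(0.0600) = 0.2835
adj(I−A) = Cᵀ =
  [ 0.3600   0.1800   0.0450]
  [ 0.2450   0.5950   0.0700]
  [ 0.0600   0.0300   0.4800]
(I − A)⁻¹ = adj(I−A) / det(I−A) ≈
  [   1.2698     0.6349     0.1587]
  [   0.8642     2.0988     0.2469]
  [   0.2116     0.1058     1.6931]
The output multiplier for sector j is the column-j sum of the Leontief inverse (I − A)⁻¹ = adj(I−A) / det(I−A).
Column 2 of adj(I−A): (0.1800, 0.5950, 0.0300); det(I−A) = 0.2835.
m_2 = (0.1800 + 0.5950 + 0.0300) / 0.2835 = 0.805 / 0.2835 ≈ 2.840.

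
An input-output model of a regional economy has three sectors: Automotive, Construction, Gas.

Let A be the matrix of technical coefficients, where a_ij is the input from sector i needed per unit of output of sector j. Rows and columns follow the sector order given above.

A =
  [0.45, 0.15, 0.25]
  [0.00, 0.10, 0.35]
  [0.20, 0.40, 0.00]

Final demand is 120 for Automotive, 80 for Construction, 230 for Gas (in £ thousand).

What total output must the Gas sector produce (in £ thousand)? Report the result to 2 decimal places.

x_3 = 428.83

I − A =
  [   0.55    -0.15    -0.25]
  [   0.00     0.90    -0.35]
  [  -0.20    -0.40     1.00]
Cofactors of I−A, C_ij = (−1)^(i+j)·(minor ij) (rows/columns in the sector order above):
  C_11 = (0.90)(1.00) − (-0.35)(-0.40) = 0.7600
  C_12 = −[(0.00)(1.00) − (-0.35)(-0.20)] = 0.0700
  C_13 = (0.00)(-0.40) − (0.90)(-0.20) = 0.1800
  C_21 = −[(-0.15)(1.00) − (-0.25)(-0.40)] = 0.2500
  C_22 = (0.55)(1.00) − (-0.25)(-0.20) = 0.5000
  C_23 = −[(0.55)(-0.40) − (-0.15)(-0.20)] = 0.2500
  C_31 = (-0.15)(-0.35) − (-0.25)(0.90) = 0.2775
  C_32 = −[(0.55)(-0.35) − (-0.25)(0.00)] = 0.1925
  C_33 = (0.55)(0.90) − (-0.15)(0.00) = 0.4950
det(I−A) = Σ_j (I−A)_1j·C_1j = (0.55)(0.7600) + (-0.15)(0.0700) + (-0.25)(0.1800) = 0.3625
adj(I−A) = Cᵀ =
  [ 0.7600   0.2500   0.2775]
  [ 0.0700   0.5000   0.1925]
  [ 0.1800   0.2500   0.4950]
(I − A)⁻¹ = adj(I−A) / det(I−A) ≈
  [   2.0966     0.6897     0.7655]
  [   0.1931     1.3793     0.5310]
  [   0.4966     0.6897     1.3655]
x = (I − A)⁻¹ d = adj(I−A)·d / det(I−A), with det(I−A) = 0.3625:
  x_1 = (0.7600·120 + 0.2500·80 + 0.2775·230) / 0.3625 = 175.025 / 0.3625 ≈ 482.83
  x_2 = (0.0700·120 + 0.5000·80 + 0.1925·230) / 0.3625 = 92.675 / 0.3625 ≈ 255.66
  x_3 = (0.1800·120 + 0.2500·80 + 0.4950·230) / 0.3625 = 155.45 / 0.3625 ≈ 428.83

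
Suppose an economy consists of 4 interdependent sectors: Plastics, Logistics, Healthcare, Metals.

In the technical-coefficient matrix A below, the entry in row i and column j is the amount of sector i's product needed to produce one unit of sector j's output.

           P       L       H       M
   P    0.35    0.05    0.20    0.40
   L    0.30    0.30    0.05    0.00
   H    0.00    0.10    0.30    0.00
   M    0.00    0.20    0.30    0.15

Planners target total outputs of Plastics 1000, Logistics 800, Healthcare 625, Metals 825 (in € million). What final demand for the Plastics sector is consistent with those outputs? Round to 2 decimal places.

d_P = 155.00

I − A =
  [   0.65    -0.05    -0.20    -0.40]
  [  -0.30     0.70    -0.05     0.00]
  [   0.00    -0.10     0.70     0.00]
  [   0.00    -0.20    -0.30     0.85]
d = (I − A) x:
  d_P = (+0.65)·1000 + (-0.05)·800 + (-0.20)·625 + (-0.40)·825 = 155.00
  d_L = (-0.30)·1000 + (+0.70)·800 + (-0.05)·625 + (+0.00)·825 = 228.75
  d_H = (+0.00)·1000 + (-0.10)·800 + (+0.70)·625 + (+0.00)·825 = 357.50
  d_M = (+0.00)·1000 + (-0.20)·800 + (-0.30)·625 + (+0.85)·825 = 353.75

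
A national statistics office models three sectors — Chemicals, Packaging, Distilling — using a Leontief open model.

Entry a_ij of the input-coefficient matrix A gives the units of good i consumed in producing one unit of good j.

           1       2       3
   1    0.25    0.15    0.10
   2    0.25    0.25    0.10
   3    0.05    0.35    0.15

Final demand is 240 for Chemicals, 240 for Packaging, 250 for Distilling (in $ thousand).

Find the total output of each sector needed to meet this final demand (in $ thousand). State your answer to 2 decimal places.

x_1 = 506.70, x_2 = 563.00, x_3 = 555.75

I − A =
  [   0.75    -0.15    -0.10]
  [  -0.25     0.75    -0.10]
  [  -0.05    -0.35     0.85]
Cofactors of I−A, C_ij = (−1)^(i+j)·(minor ij) (rows/columns in the sector order above):
  C_11 = (0.75)(0.85) − (-0.10)(-0.35) = 0.6025
  C_12 = −[(-0.25)(0.85) − (-0.10)(-0.05)] = 0.2175
  C_13 = (-0.25)(-0.35) − (0.75)(-0.05) = 0.1250
  C_21 = −[(-0.15)(0.85) − (-0.10)(-0.35)] = 0.1625
  C_22 = (0.75)(0.85) − (-0.10)(-0.05) = 0.6325
  C_23 = −[(0.75)(-0.35) − (-0.15)(-0.05)] = 0.2700
  C_31 = (-0.15)(-0.10) − (-0.10)(0.75) = 0.0900
  C_32 = −[(0.75)(-0.10) − (-0.10)(-0.25)] = 0.1000
  C_33 = (0.75)(0.75) − (-0.15)(-0.25) = 0.5250
det(I−A) = Σ_j (I−A)_1j·C_1j = (0.75)(0.6025) + (-0.15)(0.2175) + (-0.10)(0.1250) = 0.40675
adj(I−A) = Cᵀ =
  [ 0.6025   0.1625   0.0900]
  [ 0.2175   0.6325   0.1000]
  [ 0.1250   0.2700   0.5250]
(I − A)⁻¹ = adj(I−A) / det(I−A) ≈
  [   1.4813     0.3995     0.2213]
  [   0.5347     1.5550     0.2459]
  [   0.3073     0.6638     1.2907]
x = (I − A)⁻¹ d = adj(I−A)·d / det(I−A), with det(I−A) = 0.40675:
  x_1 = (0.6025·240 + 0.1625·240 + 0.0900·250) / 0.40675 = 206.10 / 0.40675 ≈ 506.70
  x_2 = (0.2175·240 + 0.6325·240 + 0.1000·250) / 0.40675 = 229.00 / 0.40675 ≈ 563.00
  x_3 = (0.1250·240 + 0.2700·240 + 0.5250·250) / 0.40675 = 226.05 / 0.40675 ≈ 555.75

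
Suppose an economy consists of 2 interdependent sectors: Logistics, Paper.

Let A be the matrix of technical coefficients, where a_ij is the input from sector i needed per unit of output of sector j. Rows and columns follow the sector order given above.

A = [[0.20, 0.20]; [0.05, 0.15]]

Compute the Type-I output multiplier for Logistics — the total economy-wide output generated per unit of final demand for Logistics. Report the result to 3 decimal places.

m_1 = 1.343

I − A =
  [   0.80    -0.20]
  [  -0.05     0.85]
det(I−A) = (0.80)(0.85) − (-0.20)(-0.05) = 0.6700
adj(I−A) = [[0.85, 0.20], [0.05, 0.80]]
(I − A)⁻¹ = adj(I−A) / det(I−A) ≈
  [   1.2687     0.2985]
  [   0.0746     1.1940]
The output multiplier for sector j is the column-j sum of the Leontief inverse (I − A)⁻¹ = adj(I−A) / det(I−A).
Column 1 of adj(I−A): (0.85, 0.05); det(I−A) = 0.6700.
m_1 = (0.85 + 0.05) / 0.6700 = 0.90 / 0.6700 ≈ 1.343.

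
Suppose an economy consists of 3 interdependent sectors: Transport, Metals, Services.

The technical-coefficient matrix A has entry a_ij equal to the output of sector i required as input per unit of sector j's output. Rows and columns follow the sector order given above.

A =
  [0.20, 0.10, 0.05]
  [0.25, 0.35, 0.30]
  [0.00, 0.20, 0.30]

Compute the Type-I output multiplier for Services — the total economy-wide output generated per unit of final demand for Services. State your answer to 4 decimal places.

I − A =
  [   0.80    -0.10    -0.05]
  [  -0.25     0.65    -0.30]
  [   0.00    -0.20     0.70]
Cofactors of I−A, C_ij = (−1)^(i+j)·(minor ij) (rows/columns in the sector order above):
  C_11 = (0.65)(0.70) − (-0.30)(-0.20) = 0.3950
  C_12 = −[(-0.25)(0.70) − (-0.30)(0.00)] = 0.1750
  C_13 = (-0.25)(-0.20) − (0.65)(0.00) = 0.0500
  C_21 = −[(-0.10)(0.70) − (-0.05)(-0.20)] = 0.0800
  C_22 = (0.80)(0.70) − (-0.05)(0.00) = 0.5600
  C_23 = −[(0.80)(-0.20) − (-0.10)(0.00)] = 0.1600
  C_31 = (-0.10)(-0.30) − (-0.05)(0.65) = 0.0625
  C_32 = −[(0.80)(-0.30) − (-0.05)(-0.25)] = 0.2525
  C_33 = (0.80)(0.65) − (-0.10)(-0.25) = 0.4950
det(I−A) = Σ_j (I−A)_1j·C_1j = (0.80)(0.3950) + (-0.10)(0.1750) + (-0.05)(0.0500) = 0.2960
adj(I−A) = Cᵀ =
  [ 0.3950   0.0800   0.0625]
  [ 0.1750   0.5600   0.2525]
  [ 0.0500   0.1600   0.4950]
(I − A)⁻¹ = adj(I−A) / det(I−A) ≈
  [   1.33446     0.27027     0.21115]
  [   0.59122     1.89189     0.85304]
  [   0.16892     0.54054     1.67230]
The output multiplier for sector j is the column-j sum of the Leontief inverse (I − A)⁻¹ = adj(I−A) / det(I−A).
Column 3 of adj(I−A): (0.0625, 0.2525, 0.4950); det(I−A) = 0.2960.
m_3 = (0.0625 + 0.2525 + 0.4950) / 0.2960 = 0.81 / 0.2960 ≈ 2.7365.

m_3 = 2.7365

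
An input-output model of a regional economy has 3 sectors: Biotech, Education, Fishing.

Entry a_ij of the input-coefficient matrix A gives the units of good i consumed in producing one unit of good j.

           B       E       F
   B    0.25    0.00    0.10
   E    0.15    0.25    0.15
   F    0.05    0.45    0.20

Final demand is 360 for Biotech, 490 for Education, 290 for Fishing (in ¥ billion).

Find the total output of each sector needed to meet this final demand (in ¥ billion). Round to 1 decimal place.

I − A =
  [   0.75     0.00    -0.10]
  [  -0.15     0.75    -0.15]
  [  -0.05    -0.45     0.80]
Cofactors of I−A, C_ij = (−1)^(i+j)·(minor ij) (rows/columns in the sector order above):
  C_11 = (0.75)(0.80) − (-0.15)(-0.45) = 0.5325
  C_12 = −[(-0.15)(0.80) − (-0.15)(-0.05)] = 0.1275
  C_13 = (-0.15)(-0.45) − (0.75)(-0.05) = 0.1050
  C_21 = −[(0.00)(0.80) − (-0.10)(-0.45)] = 0.0450
  C_22 = (0.75)(0.80) − (-0.10)(-0.05) = 0.5950
  C_23 = −[(0.75)(-0.45) − (0.00)(-0.05)] = 0.3375
  C_31 = (0.00)(-0.15) − (-0.10)(0.75) = 0.0750
  C_32 = −[(0.75)(-0.15) − (-0.10)(-0.15)] = 0.1275
  C_33 = (0.75)(0.75) − (0.00)(-0.15) = 0.5625
det(I−A) = Σ_j (I−A)_1j·C_1j = (0.75)(0.5325) + (0.00)(0.1275) + (-0.10)(0.1050) = 0.388875
adj(I−A) = Cᵀ =
  [ 0.5325   0.0450   0.0750]
  [ 0.1275   0.5950   0.1275]
  [ 0.1050   0.3375   0.5625]
(I − A)⁻¹ = adj(I−A) / det(I−A) ≈
  [   1.3693     0.1157     0.1929]
  [   0.3279     1.5301     0.3279]
  [   0.2700     0.8679     1.4465]
x = (I − A)⁻¹ d = adj(I−A)·d / det(I−A), with det(I−A) = 0.388875:
  x_B = (0.5325·360 + 0.0450·490 + 0.0750·290) / 0.388875 = 235.50 / 0.388875 ≈ 605.6
  x_E = (0.1275·360 + 0.5950·490 + 0.1275·290) / 0.388875 = 374.425 / 0.388875 ≈ 962.8
  x_F = (0.1050·360 + 0.3375·490 + 0.5625·290) / 0.388875 = 366.30 / 0.388875 ≈ 941.9

x_B = 605.6, x_E = 962.8, x_F = 941.9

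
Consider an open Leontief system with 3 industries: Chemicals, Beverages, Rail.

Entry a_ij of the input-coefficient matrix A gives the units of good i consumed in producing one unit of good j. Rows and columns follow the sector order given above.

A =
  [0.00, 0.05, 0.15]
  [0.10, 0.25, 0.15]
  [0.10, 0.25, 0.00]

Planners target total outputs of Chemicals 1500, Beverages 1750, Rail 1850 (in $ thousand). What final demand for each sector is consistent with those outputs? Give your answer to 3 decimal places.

d_1 = 1135.000, d_2 = 885.000, d_3 = 1262.500

I − A =
  [   1.00    -0.05    -0.15]
  [  -0.10     0.75    -0.15]
  [  -0.10    -0.25     1.00]
d = (I − A) x:
  d_1 = (+1.00)·1500 + (-0.05)·1750 + (-0.15)·1850 = 1135.000
  d_2 = (-0.10)·1500 + (+0.75)·1750 + (-0.15)·1850 = 885.000
  d_3 = (-0.10)·1500 + (-0.25)·1750 + (+1.00)·1850 = 1262.500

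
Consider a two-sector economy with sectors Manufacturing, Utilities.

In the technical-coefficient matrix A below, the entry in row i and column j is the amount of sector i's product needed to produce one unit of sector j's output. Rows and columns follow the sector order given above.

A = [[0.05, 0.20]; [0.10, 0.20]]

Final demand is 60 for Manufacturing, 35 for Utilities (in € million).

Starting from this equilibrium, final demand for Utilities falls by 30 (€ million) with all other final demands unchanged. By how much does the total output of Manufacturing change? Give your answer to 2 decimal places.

Δx_M = -8.11

I − A =
  [   0.95    -0.20]
  [  -0.10     0.80]
det(I−A) = (0.95)(0.80) − (-0.20)(-0.10) = 0.7400
adj(I−A) = [[0.80, 0.20], [0.10, 0.95]]
(I − A)⁻¹ = adj(I−A) / det(I−A) ≈
  [   1.0811     0.2703]
  [   0.1351     1.2838]
Δx = (I − A)⁻¹ Δd with Δd having -30 in the Utilities component and 0 elsewhere.
So Δx_M = L_MU · (-30), where L_MU = adj(I−A)_MU / det(I−A) = 0.20 / 0.7400.
Δx_M = 0.20 × (-30) / 0.7400 = -6.00 / 0.7400 ≈ -8.11.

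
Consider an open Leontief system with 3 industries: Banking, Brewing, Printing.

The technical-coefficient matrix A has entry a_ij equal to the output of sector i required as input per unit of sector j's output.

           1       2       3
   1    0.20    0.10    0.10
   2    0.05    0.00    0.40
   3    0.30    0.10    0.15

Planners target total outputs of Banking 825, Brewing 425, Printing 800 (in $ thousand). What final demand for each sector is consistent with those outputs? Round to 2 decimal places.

I − A =
  [   0.80    -0.10    -0.10]
  [  -0.05     1.00    -0.40]
  [  -0.30    -0.10     0.85]
d = (I − A) x:
  d_1 = (+0.80)·825 + (-0.10)·425 + (-0.10)·800 = 537.50
  d_2 = (-0.05)·825 + (+1.00)·425 + (-0.40)·800 = 63.75
  d_3 = (-0.30)·825 + (-0.10)·425 + (+0.85)·800 = 390.00

d_1 = 537.50, d_2 = 63.75, d_3 = 390.00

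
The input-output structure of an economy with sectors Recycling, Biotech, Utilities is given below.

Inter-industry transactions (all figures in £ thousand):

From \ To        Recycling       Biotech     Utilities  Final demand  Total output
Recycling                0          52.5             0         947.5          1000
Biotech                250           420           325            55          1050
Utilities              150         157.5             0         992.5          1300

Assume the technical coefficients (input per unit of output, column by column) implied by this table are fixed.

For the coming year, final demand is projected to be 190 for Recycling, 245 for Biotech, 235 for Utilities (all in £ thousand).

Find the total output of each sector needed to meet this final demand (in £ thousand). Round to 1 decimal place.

Technical coefficients a_ij = z_ij / X_j:
  a_11 = 0/1000 = 0.00, a_21 = 250/1000 = 0.25, a_31 = 150/1000 = 0.15
  a_12 = 52.5/1050 = 0.05, a_22 = 420/1050 = 0.40, a_32 = 157.5/1050 = 0.15
  a_13 = 0/1300 = 0.00, a_23 = 325/1300 = 0.25, a_33 = 0/1300 = 0.00
I − A =
  [   1.00    -0.05     0.00]
  [  -0.25     0.60    -0.25]
  [  -0.15    -0.15     1.00]
Cofactors of I−A, C_ij = (−1)^(i+j)·(minor ij) (rows/columns in the sector order above):
  C_11 = (0.60)(1.00) − (-0.25)(-0.15) = 0.5625
  C_12 = −[(-0.25)(1.00) − (-0.25)(-0.15)] = 0.2875
  C_13 = (-0.25)(-0.15) − (0.60)(-0.15) = 0.1275
  C_21 = −[(-0.05)(1.00) − (0.00)(-0.15)] = 0.0500
  C_22 = (1.00)(1.00) − (0.00)(-0.15) = 1.0000
  C_23 = −[(1.00)(-0.15) − (-0.05)(-0.15)] = 0.1575
  C_31 = (-0.05)(-0.25) − (0.00)(0.60) = 0.0125
  C_32 = −[(1.00)(-0.25) − (0.00)(-0.25)] = 0.2500
  C_33 = (1.00)(0.60) − (-0.05)(-0.25) = 0.5875
det(I−A) = Σ_j (I−A)_1j·C_1j = (1.00)(0.5625) + (-0.05)(0.2875) + (0.00)(0.1275) = 0.548125
adj(I−A) = Cᵀ =
  [ 0.5625   0.0500   0.0125]
  [ 0.2875   1.0000   0.2500]
  [ 0.1275   0.1575   0.5875]
(I − A)⁻¹ = adj(I−A) / det(I−A) ≈
  [   1.0262     0.0912     0.0228]
  [   0.5245     1.8244     0.4561]
  [   0.2326     0.2873     1.0718]
x = (I − A)⁻¹ d = adj(I−A)·d / det(I−A), with det(I−A) = 0.548125:
  x_1 = (0.5625·190 + 0.0500·245 + 0.0125·235) / 0.548125 = 122.0625 / 0.548125 ≈ 222.7
  x_2 = (0.2875·190 + 1.0000·245 + 0.2500·235) / 0.548125 = 358.375 / 0.548125 ≈ 653.8
  x_3 = (0.1275·190 + 0.1575·245 + 0.5875·235) / 0.548125 = 200.875 / 0.548125 ≈ 366.5

x_1 = 222.7, x_2 = 653.8, x_3 = 366.5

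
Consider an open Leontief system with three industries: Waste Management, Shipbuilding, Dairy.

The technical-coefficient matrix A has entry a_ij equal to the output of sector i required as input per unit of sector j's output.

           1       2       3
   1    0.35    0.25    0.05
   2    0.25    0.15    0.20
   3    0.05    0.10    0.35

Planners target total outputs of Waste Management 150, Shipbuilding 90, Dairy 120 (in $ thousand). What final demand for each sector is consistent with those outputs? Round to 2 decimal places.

I − A =
  [   0.65    -0.25    -0.05]
  [  -0.25     0.85    -0.20]
  [  -0.05    -0.10     0.65]
d = (I − A) x:
  d_1 = (+0.65)·150 + (-0.25)·90 + (-0.05)·120 = 69.00
  d_2 = (-0.25)·150 + (+0.85)·90 + (-0.20)·120 = 15.00
  d_3 = (-0.05)·150 + (-0.10)·90 + (+0.65)·120 = 61.50

d_1 = 69.00, d_2 = 15.00, d_3 = 61.50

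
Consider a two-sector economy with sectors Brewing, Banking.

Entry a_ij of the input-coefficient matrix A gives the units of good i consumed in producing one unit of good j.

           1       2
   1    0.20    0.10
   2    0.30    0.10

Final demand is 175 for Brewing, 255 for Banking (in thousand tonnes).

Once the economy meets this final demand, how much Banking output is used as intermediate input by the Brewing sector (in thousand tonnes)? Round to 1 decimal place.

z_21 = 79.6

I − A =
  [   0.80    -0.10]
  [  -0.30     0.90]
det(I−A) = (0.80)(0.90) − (-0.10)(-0.30) = 0.6900
adj(I−A) = [[0.90, 0.10], [0.30, 0.80]]
(I − A)⁻¹ = adj(I−A) / det(I−A) ≈
  [   1.3043     0.1449]
  [   0.4348     1.1594]
First solve x = (I − A)⁻¹ d = adj(I−A)·d / det(I−A); in particular x_1 = (0.90·175 + 0.10·255) / 0.6900 = 183.00 / 0.6900 ≈ 265.217.
Intermediate flow from 2 to 1: z_21 = a_21 · x_1 = 0.30 × 183.00 / 0.6900 = 54.90 / 0.6900 ≈ 79.6.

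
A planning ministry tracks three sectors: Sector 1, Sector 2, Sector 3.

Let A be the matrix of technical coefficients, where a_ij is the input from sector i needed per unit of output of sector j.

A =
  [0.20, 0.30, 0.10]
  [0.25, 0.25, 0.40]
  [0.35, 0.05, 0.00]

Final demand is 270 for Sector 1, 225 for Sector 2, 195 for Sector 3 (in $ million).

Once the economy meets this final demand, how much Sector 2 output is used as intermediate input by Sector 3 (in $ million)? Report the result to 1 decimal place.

z_23 = 190.4

I − A =
  [   0.80    -0.30    -0.10]
  [  -0.25     0.75    -0.40]
  [  -0.35    -0.05     1.00]
Cofactors of I−A, C_ij = (−1)^(i+j)·(minor ij) (rows/columns in the sector order above):
  C_11 = (0.75)(1.00) − (-0.40)(-0.05) = 0.7300
  C_12 = −[(-0.25)(1.00) − (-0.40)(-0.35)] = 0.3900
  C_13 = (-0.25)(-0.05) − (0.75)(-0.35) = 0.2750
  C_21 = −[(-0.30)(1.00) − (-0.10)(-0.05)] = 0.3050
  C_22 = (0.80)(1.00) − (-0.10)(-0.35) = 0.7650
  C_23 = −[(0.80)(-0.05) − (-0.30)(-0.35)] = 0.1450
  C_31 = (-0.30)(-0.40) − (-0.10)(0.75) = 0.1950
  C_32 = −[(0.80)(-0.40) − (-0.10)(-0.25)] = 0.3450
  C_33 = (0.80)(0.75) − (-0.30)(-0.25) = 0.5250
det(I−A) = Σ_j (I−A)_1j·C_1j = (0.80)(0.7300) + (-0.30)(0.3900) + (-0.10)(0.2750) = 0.4395
adj(I−A) = Cᵀ =
  [ 0.7300   0.3050   0.1950]
  [ 0.3900   0.7650   0.3450]
  [ 0.2750   0.1450   0.5250]
(I − A)⁻¹ = adj(I−A) / det(I−A) ≈
  [   1.6610     0.6940     0.4437]
  [   0.8874     1.7406     0.7850]
  [   0.6257     0.3299     1.1945]
First solve x = (I − A)⁻¹ d = adj(I−A)·d / det(I−A); in particular x_3 = (0.2750·270 + 0.1450·225 + 0.5250·195) / 0.4395 = 209.25 / 0.4395 ≈ 476.109.
Intermediate flow from 2 to 3: z_23 = a_23 · x_3 = 0.40 × 209.25 / 0.4395 = 83.70 / 0.4395 ≈ 190.4.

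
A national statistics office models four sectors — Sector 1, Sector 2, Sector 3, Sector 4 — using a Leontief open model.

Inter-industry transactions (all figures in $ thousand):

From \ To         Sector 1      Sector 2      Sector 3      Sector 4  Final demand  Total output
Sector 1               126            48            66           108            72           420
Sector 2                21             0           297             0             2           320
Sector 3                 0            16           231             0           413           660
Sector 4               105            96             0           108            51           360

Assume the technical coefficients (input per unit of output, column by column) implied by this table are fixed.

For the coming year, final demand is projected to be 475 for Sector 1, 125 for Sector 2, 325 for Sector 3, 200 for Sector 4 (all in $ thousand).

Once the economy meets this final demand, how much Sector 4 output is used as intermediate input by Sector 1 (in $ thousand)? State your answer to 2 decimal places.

Technical coefficients a_ij = z_ij / X_j:
  a_11 = 126/420 = 0.30, a_21 = 21/420 = 0.05, a_31 = 0/420 = 0.00, a_41 = 105/420 = 0.25
  a_12 = 48/320 = 0.15, a_22 = 0/320 = 0.00, a_32 = 16/320 = 0.05, a_42 = 96/320 = 0.30
  a_13 = 66/660 = 0.10, a_23 = 297/660 = 0.45, a_33 = 231/660 = 0.35, a_43 = 0/660 = 0.00
  a_14 = 108/360 = 0.30, a_24 = 0/360 = 0.00, a_34 = 0/360 = 0.00, a_44 = 108/360 = 0.30
I − A =
  [   0.70    -0.15    -0.10    -0.30]
  [  -0.05     1.00    -0.45     0.00]
  [   0.00    -0.05     0.65     0.00]
  [  -0.25    -0.30     0.00     0.70]
Compute the cofactors C_ij = (−1)^(i+j)·(3×3 minor ij) of I−A; the adjugate is their transpose:
adj(I−A) = Cᵀ =
  [ 0.439250   0.130250   0.157750   0.188250]
  [ 0.022750   0.269750   0.190250   0.009750]
  [ 0.001750   0.020750   0.405250   0.000750]
  [ 0.166625   0.162125   0.137875   0.434125]
det(I−A) = Σ_j (I−A)_1j·C_1j = (0.70)(0.439250) + (-0.15)(0.022750) + (-0.10)(0.001750) + (-0.30)(0.166625) = 0.2539
(I − A)⁻¹ = adj(I−A) / det(I−A) ≈
  [   1.7300     0.5130     0.6213     0.7414]
  [   0.0896     1.0624     0.7493     0.0384]
  [   0.0069     0.0817     1.5961     0.0030]
  [   0.6563     0.6385     0.5430     1.7098]
First solve x = (I − A)⁻¹ d = adj(I−A)·d / det(I−A); in particular x_1 = (0.439250·475 + 0.130250·125 + 0.157750·325 + 0.188250·200) / 0.2539 = 313.84375 / 0.2539 ≈ 1236.0920.
Intermediate flow from 4 to 1: z_41 = a_41 · x_1 = 0.25 × 313.84375 / 0.2539 = 78.4609375 / 0.2539 ≈ 309.02.

z_41 = 309.02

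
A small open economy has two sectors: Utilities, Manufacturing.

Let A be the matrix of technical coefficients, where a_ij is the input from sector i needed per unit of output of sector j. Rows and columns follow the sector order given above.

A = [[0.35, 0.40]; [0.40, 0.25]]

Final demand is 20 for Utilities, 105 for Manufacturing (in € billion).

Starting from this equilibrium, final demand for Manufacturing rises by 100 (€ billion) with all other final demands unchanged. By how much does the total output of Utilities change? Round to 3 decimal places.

I − A =
  [   0.65    -0.40]
  [  -0.40     0.75]
det(I−A) = (0.65)(0.75) − (-0.40)(-0.40) = 0.3275
adj(I−A) = [[0.75, 0.40], [0.40, 0.65]]
(I − A)⁻¹ = adj(I−A) / det(I−A) ≈
  [   2.2901     1.2214]
  [   1.2214     1.9847]
Δx = (I − A)⁻¹ Δd with Δd having +100 in the Manufacturing component and 0 elsewhere.
So Δx_U = L_UM · (+100), where L_UM = adj(I−A)_UM / det(I−A) = 0.40 / 0.3275.
Δx_U = 0.40 × (+100) / 0.3275 = 40.00 / 0.3275 ≈ 122.137.

Δx_U = 122.137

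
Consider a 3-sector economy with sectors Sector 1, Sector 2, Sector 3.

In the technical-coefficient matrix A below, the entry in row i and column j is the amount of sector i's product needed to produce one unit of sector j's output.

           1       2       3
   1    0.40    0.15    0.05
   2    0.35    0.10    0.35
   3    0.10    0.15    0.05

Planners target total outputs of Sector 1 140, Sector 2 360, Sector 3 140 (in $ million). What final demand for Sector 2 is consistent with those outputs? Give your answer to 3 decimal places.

I − A =
  [   0.60    -0.15    -0.05]
  [  -0.35     0.90    -0.35]
  [  -0.10    -0.15     0.95]
d = (I − A) x:
  d_1 = (+0.60)·140 + (-0.15)·360 + (-0.05)·140 = 23.000
  d_2 = (-0.35)·140 + (+0.90)·360 + (-0.35)·140 = 226.000
  d_3 = (-0.10)·140 + (-0.15)·360 + (+0.95)·140 = 65.000

d_2 = 226.000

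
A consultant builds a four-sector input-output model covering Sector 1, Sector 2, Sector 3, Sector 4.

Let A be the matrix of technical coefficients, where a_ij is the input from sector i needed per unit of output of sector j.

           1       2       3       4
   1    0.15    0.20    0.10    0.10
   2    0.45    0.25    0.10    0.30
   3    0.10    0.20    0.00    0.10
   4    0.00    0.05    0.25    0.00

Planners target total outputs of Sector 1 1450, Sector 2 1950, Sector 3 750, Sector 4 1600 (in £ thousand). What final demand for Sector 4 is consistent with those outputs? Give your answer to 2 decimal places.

d_4 = 1315.00

I − A =
  [   0.85    -0.20    -0.10    -0.10]
  [  -0.45     0.75    -0.10    -0.30]
  [  -0.10    -0.20     1.00    -0.10]
  [   0.00    -0.05    -0.25     1.00]
d = (I − A) x:
  d_1 = (+0.85)·1450 + (-0.20)·1950 + (-0.10)·750 + (-0.10)·1600 = 607.50
  d_2 = (-0.45)·1450 + (+0.75)·1950 + (-0.10)·750 + (-0.30)·1600 = 255.00
  d_3 = (-0.10)·1450 + (-0.20)·1950 + (+1.00)·750 + (-0.10)·1600 = 55.00
  d_4 = (+0.00)·1450 + (-0.05)·1950 + (-0.25)·750 + (+1.00)·1600 = 1315.00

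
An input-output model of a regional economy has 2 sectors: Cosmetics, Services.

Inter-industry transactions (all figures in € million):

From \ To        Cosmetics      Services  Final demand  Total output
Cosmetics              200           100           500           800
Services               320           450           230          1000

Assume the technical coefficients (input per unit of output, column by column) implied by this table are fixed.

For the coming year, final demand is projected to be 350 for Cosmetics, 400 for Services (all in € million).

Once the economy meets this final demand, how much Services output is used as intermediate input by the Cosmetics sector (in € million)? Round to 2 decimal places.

z_21 = 249.66

Technical coefficients a_ij = z_ij / X_j:
  a_11 = 200/800 = 0.25, a_21 = 320/800 = 0.40
  a_12 = 100/1000 = 0.10, a_22 = 450/1000 = 0.45
I − A =
  [   0.75    -0.10]
  [  -0.40     0.55]
det(I−A) = (0.75)(0.55) − (-0.10)(-0.40) = 0.3725
adj(I−A) = [[0.55, 0.10], [0.40, 0.75]]
(I − A)⁻¹ = adj(I−A) / det(I−A) ≈
  [   1.4765     0.2685]
  [   1.0738     2.0134]
First solve x = (I − A)⁻¹ d = adj(I−A)·d / det(I−A); in particular x_1 = (0.55·350 + 0.10·400) / 0.3725 = 232.50 / 0.3725 ≈ 624.1611.
Intermediate flow from 2 to 1: z_21 = a_21 · x_1 = 0.40 × 232.50 / 0.3725 = 93.00 / 0.3725 ≈ 249.66.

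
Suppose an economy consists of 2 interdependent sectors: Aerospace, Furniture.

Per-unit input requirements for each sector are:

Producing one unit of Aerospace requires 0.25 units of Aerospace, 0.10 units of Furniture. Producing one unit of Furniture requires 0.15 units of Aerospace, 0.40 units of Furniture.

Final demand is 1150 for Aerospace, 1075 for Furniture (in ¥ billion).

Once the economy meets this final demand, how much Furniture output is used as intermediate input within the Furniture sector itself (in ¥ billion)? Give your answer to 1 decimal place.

I − A =
  [   0.75    -0.15]
  [  -0.10     0.60]
det(I−A) = (0.75)(0.60) − (-0.15)(-0.10) = 0.4350
adj(I−A) = [[0.60, 0.15], [0.10, 0.75]]
(I − A)⁻¹ = adj(I−A) / det(I−A) ≈
  [   1.3793     0.3448]
  [   0.2299     1.7241]
First solve x = (I − A)⁻¹ d = adj(I−A)·d / det(I−A); in particular x_F = (0.10·1150 + 0.75·1075) / 0.4350 = 921.25 / 0.4350 ≈ 2117.816.
Intermediate flow from F to F: z_FF = a_FF · x_F = 0.40 × 921.25 / 0.4350 = 368.50 / 0.4350 ≈ 847.1.

z_FF = 847.1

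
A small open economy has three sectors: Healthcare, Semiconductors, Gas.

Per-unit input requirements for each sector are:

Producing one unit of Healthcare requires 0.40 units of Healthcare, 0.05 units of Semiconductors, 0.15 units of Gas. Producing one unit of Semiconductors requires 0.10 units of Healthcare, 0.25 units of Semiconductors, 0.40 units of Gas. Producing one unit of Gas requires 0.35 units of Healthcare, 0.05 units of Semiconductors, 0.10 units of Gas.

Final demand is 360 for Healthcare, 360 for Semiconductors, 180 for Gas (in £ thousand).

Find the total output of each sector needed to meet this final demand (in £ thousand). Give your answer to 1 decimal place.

I − A =
  [   0.60    -0.10    -0.35]
  [  -0.05     0.75    -0.05]
  [  -0.15    -0.40     0.90]
Cofactors of I−A, C_ij = (−1)^(i+j)·(minor ij) (rows/columns in the sector order above):
  C_11 = (0.75)(0.90) − (-0.05)(-0.40) = 0.6550
  C_12 = −[(-0.05)(0.90) − (-0.05)(-0.15)] = 0.0525
  C_13 = (-0.05)(-0.40) − (0.75)(-0.15) = 0.1325
  C_21 = −[(-0.10)(0.90) − (-0.35)(-0.40)] = 0.2300
  C_22 = (0.60)(0.90) − (-0.35)(-0.15) = 0.4875
  C_23 = −[(0.60)(-0.40) − (-0.10)(-0.15)] = 0.2550
  C_31 = (-0.10)(-0.05) − (-0.35)(0.75) = 0.2675
  C_32 = −[(0.60)(-0.05) − (-0.35)(-0.05)] = 0.0475
  C_33 = (0.60)(0.75) − (-0.10)(-0.05) = 0.4450
det(I−A) = Σ_j (I−A)_1j·C_1j = (0.60)(0.6550) + (-0.10)(0.0525) + (-0.35)(0.1325) = 0.341375
adj(I−A) = Cᵀ =
  [ 0.6550   0.2300   0.2675]
  [ 0.0525   0.4875   0.0475]
  [ 0.1325   0.2550   0.4450]
(I − A)⁻¹ = adj(I−A) / det(I−A) ≈
  [   1.9187     0.6737     0.7836]
  [   0.1538     1.4280     0.1391]
  [   0.3881     0.7470     1.3036]
x = (I − A)⁻¹ d = adj(I−A)·d / det(I−A), with det(I−A) = 0.341375:
  x_H = (0.6550·360 + 0.2300·360 + 0.2675·180) / 0.341375 = 366.75 / 0.341375 ≈ 1074.3
  x_S = (0.0525·360 + 0.4875·360 + 0.0475·180) / 0.341375 = 202.95 / 0.341375 ≈ 594.5
  x_G = (0.1325·360 + 0.2550·360 + 0.4450·180) / 0.341375 = 219.60 / 0.341375 ≈ 643.3

x_H = 1074.3, x_S = 594.5, x_G = 643.3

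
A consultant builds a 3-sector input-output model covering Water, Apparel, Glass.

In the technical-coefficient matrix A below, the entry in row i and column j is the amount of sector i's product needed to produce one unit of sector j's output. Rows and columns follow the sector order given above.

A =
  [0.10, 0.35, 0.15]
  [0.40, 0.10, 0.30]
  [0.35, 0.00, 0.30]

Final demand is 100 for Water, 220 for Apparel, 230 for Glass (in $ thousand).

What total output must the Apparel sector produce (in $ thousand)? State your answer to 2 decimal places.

x_2 = 627.14

I − A =
  [   0.90    -0.35    -0.15]
  [  -0.40     0.90    -0.30]
  [  -0.35     0.00     0.70]
Cofactors of I−A, C_ij = (−1)^(i+j)·(minor ij) (rows/columns in the sector order above):
  C_11 = (0.90)(0.70) − (-0.30)(0.00) = 0.6300
  C_12 = −[(-0.40)(0.70) − (-0.30)(-0.35)] = 0.3850
  C_13 = (-0.40)(0.00) − (0.90)(-0.35) = 0.3150
  C_21 = −[(-0.35)(0.70) − (-0.15)(0.00)] = 0.2450
  C_22 = (0.90)(0.70) − (-0.15)(-0.35) = 0.5775
  C_23 = −[(0.90)(0.00) − (-0.35)(-0.35)] = 0.1225
  C_31 = (-0.35)(-0.30) − (-0.15)(0.90) = 0.2400
  C_32 = −[(0.90)(-0.30) − (-0.15)(-0.40)] = 0.3300
  C_33 = (0.90)(0.90) − (-0.35)(-0.40) = 0.6700
det(I−A) = Σ_j (I−A)_1j·C_1j = (0.90)(0.6300) + (-0.35)(0.3850) + (-0.15)(0.3150) = 0.3850
adj(I−A) = Cᵀ =
  [ 0.6300   0.2450   0.2400]
  [ 0.3850   0.5775   0.3300]
  [ 0.3150   0.1225   0.6700]
(I − A)⁻¹ = adj(I−A) / det(I−A) ≈
  [   1.6364     0.6364     0.6234]
  [   1.0000     1.5000     0.8571]
  [   0.8182     0.3182     1.7403]
x = (I − A)⁻¹ d = adj(I−A)·d / det(I−A), with det(I−A) = 0.3850:
  x_1 = (0.6300·100 + 0.2450·220 + 0.2400·230) / 0.3850 = 172.10 / 0.3850 ≈ 447.01
  x_2 = (0.3850·100 + 0.5775·220 + 0.3300·230) / 0.3850 = 241.45 / 0.3850 ≈ 627.14
  x_3 = (0.3150·100 + 0.1225·220 + 0.6700·230) / 0.3850 = 212.55 / 0.3850 ≈ 552.08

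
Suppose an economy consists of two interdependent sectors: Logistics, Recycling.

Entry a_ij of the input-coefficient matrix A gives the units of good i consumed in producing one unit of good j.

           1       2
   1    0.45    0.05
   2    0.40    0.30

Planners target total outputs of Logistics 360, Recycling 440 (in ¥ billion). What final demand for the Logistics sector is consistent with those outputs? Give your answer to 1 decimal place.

d_1 = 176.0

I − A =
  [   0.55    -0.05]
  [  -0.40     0.70]
d = (I − A) x:
  d_1 = (+0.55)·360 + (-0.05)·440 = 176.0
  d_2 = (-0.40)·360 + (+0.70)·440 = 164.0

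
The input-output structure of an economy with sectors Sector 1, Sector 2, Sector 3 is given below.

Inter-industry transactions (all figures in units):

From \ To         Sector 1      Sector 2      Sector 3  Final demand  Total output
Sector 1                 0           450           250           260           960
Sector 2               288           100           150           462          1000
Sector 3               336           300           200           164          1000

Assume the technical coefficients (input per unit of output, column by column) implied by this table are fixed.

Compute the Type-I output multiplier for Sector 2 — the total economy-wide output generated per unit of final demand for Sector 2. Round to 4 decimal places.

Technical coefficients a_ij = z_ij / X_j:
  a_11 = 0/960 = 0.00, a_21 = 288/960 = 0.30, a_31 = 336/960 = 0.35
  a_12 = 450/1000 = 0.45, a_22 = 100/1000 = 0.10, a_32 = 300/1000 = 0.30
  a_13 = 250/1000 = 0.25, a_23 = 150/1000 = 0.15, a_33 = 200/1000 = 0.20
I − A =
  [   1.00    -0.45    -0.25]
  [  -0.30     0.90    -0.15]
  [  -0.35    -0.30     0.80]
Cofactors of I−A, C_ij = (−1)^(i+j)·(minor ij) (rows/columns in the sector order above):
  C_11 = (0.90)(0.80) − (-0.15)(-0.30) = 0.6750
  C_12 = −[(-0.30)(0.80) − (-0.15)(-0.35)] = 0.2925
  C_13 = (-0.30)(-0.30) − (0.90)(-0.35) = 0.4050
  C_21 = −[(-0.45)(0.80) − (-0.25)(-0.30)] = 0.4350
  C_22 = (1.00)(0.80) − (-0.25)(-0.35) = 0.7125
  C_23 = −[(1.00)(-0.30) − (-0.45)(-0.35)] = 0.4575
  C_31 = (-0.45)(-0.15) − (-0.25)(0.90) = 0.2925
  C_32 = −[(1.00)(-0.15) − (-0.25)(-0.30)] = 0.2250
  C_33 = (1.00)(0.90) − (-0.45)(-0.30) = 0.7650
det(I−A) = Σ_j (I−A)_1j·C_1j = (1.00)(0.6750) + (-0.45)(0.2925) + (-0.25)(0.4050) = 0.442125
adj(I−A) = Cᵀ =
  [ 0.6750   0.4350   0.2925]
  [ 0.2925   0.7125   0.2250]
  [ 0.4050   0.4575   0.7650]
(I − A)⁻¹ = adj(I−A) / det(I−A) ≈
  [   1.52672     0.98388     0.66158]
  [   0.66158     1.61154     0.50891]
  [   0.91603     1.03478     1.73028]
The output multiplier for sector j is the column-j sum of the Leontief inverse (I − A)⁻¹ = adj(I−A) / det(I−A).
Column 2 of adj(I−A): (0.4350, 0.7125, 0.4575); det(I−A) = 0.442125.
m_2 = (0.4350 + 0.7125 + 0.4575) / 0.442125 = 1.605 / 0.442125 ≈ 3.6302.

m_2 = 3.6302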